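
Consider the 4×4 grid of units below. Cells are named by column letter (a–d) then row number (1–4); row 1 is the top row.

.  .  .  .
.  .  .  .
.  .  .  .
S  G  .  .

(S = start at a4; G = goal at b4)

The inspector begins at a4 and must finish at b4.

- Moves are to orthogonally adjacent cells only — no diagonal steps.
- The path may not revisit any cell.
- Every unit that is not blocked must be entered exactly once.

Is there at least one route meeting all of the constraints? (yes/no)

yes

One route that works: a4 → a3 → a2 → a1 → b1 → b2 → b3 → c3 → c2 → c1 → d1 → d2 → d3 → d4 → c4 → b4.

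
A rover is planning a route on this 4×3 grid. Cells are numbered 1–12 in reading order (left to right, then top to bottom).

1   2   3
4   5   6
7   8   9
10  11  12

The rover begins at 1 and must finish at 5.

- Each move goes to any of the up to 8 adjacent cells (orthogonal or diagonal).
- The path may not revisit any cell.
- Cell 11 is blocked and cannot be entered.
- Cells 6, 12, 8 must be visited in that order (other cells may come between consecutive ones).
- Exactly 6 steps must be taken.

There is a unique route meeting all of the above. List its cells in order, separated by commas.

1, 2, 6, 9, 12, 8, 5

The waypoints must appear in the order 6, 12, 8, with no cell reused.
Route from 1: right 1 to 2, down-right 1 to 6, down 2 to 12, up-left 1 to 8, up 1 to 5 — 6 moves in all.
Check: order respected (6 at step 2, 12 at step 4, 8 at step 5); 6 moves as required.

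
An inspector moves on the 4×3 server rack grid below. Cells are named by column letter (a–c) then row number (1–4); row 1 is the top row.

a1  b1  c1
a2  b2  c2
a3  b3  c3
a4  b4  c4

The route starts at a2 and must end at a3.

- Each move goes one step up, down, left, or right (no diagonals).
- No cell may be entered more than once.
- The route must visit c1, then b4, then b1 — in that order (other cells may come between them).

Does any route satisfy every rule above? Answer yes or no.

no

Ignoring the required order, 8 revisit-free routes from a2 to a3 pass through all of c1, b4, and b1; the waypoint orders that occur are b1 → c1 → b4 (8) — never c1 → b4 → b1.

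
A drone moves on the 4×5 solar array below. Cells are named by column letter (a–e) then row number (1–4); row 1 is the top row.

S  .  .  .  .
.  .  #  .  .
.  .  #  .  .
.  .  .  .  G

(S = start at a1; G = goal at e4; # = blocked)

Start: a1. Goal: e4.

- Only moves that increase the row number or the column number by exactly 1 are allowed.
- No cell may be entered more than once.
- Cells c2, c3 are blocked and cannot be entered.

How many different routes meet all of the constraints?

A right/down-only route from a1 to e4 makes exactly 3 down-moves and 4 right-moves in some order.
With no other constraints that would be C(7,3) = 35 routes.
Subtract routes through each blocked cell (inclusion–exclusion for overlaps): − through c2: 18 − through c3: 18 + through c2&c3: 9 → 8.
That gives 8 routes.

8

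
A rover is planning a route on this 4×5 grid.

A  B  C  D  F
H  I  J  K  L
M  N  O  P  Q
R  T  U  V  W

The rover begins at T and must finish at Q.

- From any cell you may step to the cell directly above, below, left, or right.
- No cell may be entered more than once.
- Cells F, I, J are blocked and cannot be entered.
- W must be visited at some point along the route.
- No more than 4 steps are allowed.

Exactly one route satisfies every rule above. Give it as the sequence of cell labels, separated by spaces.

T U V W Q

Any route must reach W and still end at Q within 4 moves, so the order of the required stops is forced.
Route from T: 3× right (reaching W), up to Q — 4 moves in all.
Check: all required cells visited; 4 ≤ 4 moves.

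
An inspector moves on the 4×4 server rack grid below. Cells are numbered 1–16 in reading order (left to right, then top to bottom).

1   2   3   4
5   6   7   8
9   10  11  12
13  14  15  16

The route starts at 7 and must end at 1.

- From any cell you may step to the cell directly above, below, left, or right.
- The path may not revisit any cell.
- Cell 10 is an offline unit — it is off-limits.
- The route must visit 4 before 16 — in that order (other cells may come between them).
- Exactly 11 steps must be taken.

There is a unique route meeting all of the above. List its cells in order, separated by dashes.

The waypoints must appear in the order 4, 16, with no cell reused.
Route from 7: up to 3, right to 4, 3× down (reaching 16), 3× left (reaching 13), 3× up (reaching 1) — 11 moves in all.
Check: order respected (4 at step 2, 16 at step 5); 11 moves as required.

7 - 3 - 4 - 8 - 12 - 16 - 15 - 14 - 13 - 9 - 5 - 1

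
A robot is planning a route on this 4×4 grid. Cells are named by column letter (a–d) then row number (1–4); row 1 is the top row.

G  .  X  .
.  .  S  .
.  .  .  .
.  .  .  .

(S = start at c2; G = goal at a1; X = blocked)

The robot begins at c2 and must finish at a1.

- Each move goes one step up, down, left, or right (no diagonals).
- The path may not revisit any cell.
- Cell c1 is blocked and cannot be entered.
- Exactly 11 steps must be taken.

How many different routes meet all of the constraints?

16

Need simple routes of exactly 11 moves from c2 to a1 (Manhattan distance 3, so 4 moves are spent on a detour and 4 undoing it).
Branch systematically from the start, pruning whenever the remaining move budget drops below the Manhattan distance to a1 or differs from it in parity. Grouping the completions by first move — via c3: 4; via b2: 1; via d2: 11 — and summing: 4 + 1 + 11 = 16.
That gives 16 routes.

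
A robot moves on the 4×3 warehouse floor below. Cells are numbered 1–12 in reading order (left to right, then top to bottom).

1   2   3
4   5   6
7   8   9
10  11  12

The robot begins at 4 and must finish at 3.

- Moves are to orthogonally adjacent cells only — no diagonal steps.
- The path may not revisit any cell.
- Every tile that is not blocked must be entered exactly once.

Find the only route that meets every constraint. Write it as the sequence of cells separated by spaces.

4 1 2 5 8 7 10 11 12 9 6 3

Need to visit all 12 open cells exactly once, starting at 4 and ending at 3.
Route from 4: up 1 to 1, right 1 to 2, down 2 to 8, left 1 to 7, down 1 to 10, right 2 to 12, up 3 to 3 — 11 moves in all.
Check: all 12 open cells covered.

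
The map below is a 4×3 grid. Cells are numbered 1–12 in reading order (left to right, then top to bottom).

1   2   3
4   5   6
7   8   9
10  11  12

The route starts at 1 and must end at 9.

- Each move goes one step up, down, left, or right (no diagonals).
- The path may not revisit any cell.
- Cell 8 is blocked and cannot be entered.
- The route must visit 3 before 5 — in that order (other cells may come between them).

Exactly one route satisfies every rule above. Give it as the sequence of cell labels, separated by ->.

The waypoints must appear in the order 3, 5, with no cell reused.
Route from 1: 2× right (reaching 3), down to 6, 2× left (reaching 4), 2× down (reaching 10), 2× right (reaching 12), up to 9 — 10 moves in all.
Check: order respected (3 at step 2, 5 at step 4).

1 -> 2 -> 3 -> 6 -> 5 -> 4 -> 7 -> 10 -> 11 -> 12 -> 9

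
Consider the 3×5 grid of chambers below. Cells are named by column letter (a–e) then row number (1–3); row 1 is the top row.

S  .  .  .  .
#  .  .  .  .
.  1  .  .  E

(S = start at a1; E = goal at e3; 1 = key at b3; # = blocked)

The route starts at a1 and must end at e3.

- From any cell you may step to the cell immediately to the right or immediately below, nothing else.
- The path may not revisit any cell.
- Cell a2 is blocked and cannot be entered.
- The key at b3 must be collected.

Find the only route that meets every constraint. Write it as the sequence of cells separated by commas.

a1, b1, b2, b3, c3, d3, e3

Moves only go right or down, so the column and row indices never decrease.
Route from a1: right to b1, 2× down (reaching b3), 3× right (reaching e3) — 6 moves in all.
Check: all required cells visited.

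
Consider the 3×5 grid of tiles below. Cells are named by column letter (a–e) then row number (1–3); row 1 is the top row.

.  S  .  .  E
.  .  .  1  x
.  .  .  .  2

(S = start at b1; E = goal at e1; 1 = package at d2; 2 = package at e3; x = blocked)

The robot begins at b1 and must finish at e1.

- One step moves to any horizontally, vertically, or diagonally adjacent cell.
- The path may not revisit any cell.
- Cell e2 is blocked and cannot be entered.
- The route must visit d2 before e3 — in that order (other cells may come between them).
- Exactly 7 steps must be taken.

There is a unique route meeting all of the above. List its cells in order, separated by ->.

b1 -> c1 -> d2 -> e3 -> d3 -> c2 -> d1 -> e1

The waypoints must appear in the order d2, e3, with no cell reused.
Route from b1: right 1 to c1, down-right 2 to e3, left 1 to d3, up-left 1 to c2, up-right 1 to d1, right 1 to e1 — 7 moves in all.
Check: order respected (1 at step 2, 2 at step 3); 7 moves as required.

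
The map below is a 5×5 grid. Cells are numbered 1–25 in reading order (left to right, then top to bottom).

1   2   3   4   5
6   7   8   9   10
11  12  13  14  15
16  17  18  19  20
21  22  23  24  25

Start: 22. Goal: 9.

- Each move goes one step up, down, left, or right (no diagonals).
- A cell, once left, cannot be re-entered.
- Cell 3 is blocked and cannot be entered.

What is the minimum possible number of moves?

5

The Manhattan distance from 22 to 9 is |5−2| + |2−4| = 5, so at least 5 moves are needed.
A route of 5 moves achieves this: 22 → 17 → 12 → 7 → 8 → 9.
Since 5 matches the lower bound, it is optimal.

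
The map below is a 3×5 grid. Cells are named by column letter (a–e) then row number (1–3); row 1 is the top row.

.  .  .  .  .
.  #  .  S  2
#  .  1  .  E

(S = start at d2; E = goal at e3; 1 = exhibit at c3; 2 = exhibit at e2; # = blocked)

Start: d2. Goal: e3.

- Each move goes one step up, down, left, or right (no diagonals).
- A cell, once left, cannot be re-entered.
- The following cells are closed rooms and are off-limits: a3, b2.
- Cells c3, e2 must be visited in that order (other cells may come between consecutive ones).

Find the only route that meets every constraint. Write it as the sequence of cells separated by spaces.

The waypoints must appear in the order c3, e2, with no cell reused.
Route from d2: down 1 to d3, left 1 to c3, up 2 to c1, right 2 to e1, down 2 to e3 — 8 moves in all.
Check: order respected (1 at step 2, 2 at step 7).

d2 d3 c3 c2 c1 d1 e1 e2 e3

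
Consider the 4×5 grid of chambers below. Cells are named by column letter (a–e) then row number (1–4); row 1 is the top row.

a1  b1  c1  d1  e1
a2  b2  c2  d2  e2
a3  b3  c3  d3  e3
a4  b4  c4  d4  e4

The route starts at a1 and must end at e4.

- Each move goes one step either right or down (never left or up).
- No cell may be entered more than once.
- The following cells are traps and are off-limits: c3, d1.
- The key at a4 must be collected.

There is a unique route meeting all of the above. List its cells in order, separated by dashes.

a1 - a2 - a3 - a4 - b4 - c4 - d4 - e4

Moves only go right or down, so the column and row indices never decrease.
Route from a1: down 3 to a4, right 4 to e4 — 7 moves in all.
Check: all required cells visited.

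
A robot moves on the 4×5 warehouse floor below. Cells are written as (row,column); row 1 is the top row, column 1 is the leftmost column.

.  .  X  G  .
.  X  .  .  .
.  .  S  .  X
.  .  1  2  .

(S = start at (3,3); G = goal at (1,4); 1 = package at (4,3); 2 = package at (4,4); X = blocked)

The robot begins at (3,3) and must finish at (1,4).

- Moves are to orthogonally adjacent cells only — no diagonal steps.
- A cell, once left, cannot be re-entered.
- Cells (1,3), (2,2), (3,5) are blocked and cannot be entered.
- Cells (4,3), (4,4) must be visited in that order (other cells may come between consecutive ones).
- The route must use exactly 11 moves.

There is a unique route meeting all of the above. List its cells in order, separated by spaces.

The waypoints must appear in the order (4,3), (4,4), with no cell reused.
Route from (3,3): left 2 to (3,1), down 1 to (4,1), right 3 to (4,4), up 2 to (2,4), right 1 to (2,5), up 1 to (1,5), left 1 to (1,4) — 11 moves in all.
Check: order respected (1 at step 5, 2 at step 6); 11 moves as required.

(3,3) (3,2) (3,1) (4,1) (4,2) (4,3) (4,4) (3,4) (2,4) (2,5) (1,5) (1,4)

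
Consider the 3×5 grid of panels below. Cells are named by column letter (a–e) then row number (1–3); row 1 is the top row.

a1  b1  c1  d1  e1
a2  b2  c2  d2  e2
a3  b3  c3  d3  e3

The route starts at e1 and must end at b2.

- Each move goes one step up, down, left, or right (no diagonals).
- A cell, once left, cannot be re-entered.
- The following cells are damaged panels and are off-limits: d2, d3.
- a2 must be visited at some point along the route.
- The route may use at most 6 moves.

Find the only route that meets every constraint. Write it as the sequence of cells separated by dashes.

e1 - d1 - c1 - b1 - a1 - a2 - b2

The budget equals the shortest possible length, so every move has to be on a shortest route through the required cells.
Route from e1: 4× left (reaching a1), down to a2, right to b2 — 6 moves in all.
Check: all required cells visited; 6 ≤ 6 moves.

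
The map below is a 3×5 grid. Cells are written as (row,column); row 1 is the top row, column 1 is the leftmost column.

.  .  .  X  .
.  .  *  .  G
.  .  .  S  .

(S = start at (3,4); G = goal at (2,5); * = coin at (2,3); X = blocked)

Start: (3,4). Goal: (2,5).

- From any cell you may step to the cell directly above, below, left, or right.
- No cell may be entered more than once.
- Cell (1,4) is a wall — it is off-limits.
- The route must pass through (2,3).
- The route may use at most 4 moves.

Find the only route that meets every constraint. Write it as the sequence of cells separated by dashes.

The 4-move cap with required stops at (2,3) leaves no slack for detours.
Route from (3,4): left to (3,3), up to (2,3), 2× right (reaching (2,5)) — 4 moves in all.
Check: all required cells visited; 4 ≤ 4 moves.

(3,4) - (3,3) - (2,3) - (2,4) - (2,5)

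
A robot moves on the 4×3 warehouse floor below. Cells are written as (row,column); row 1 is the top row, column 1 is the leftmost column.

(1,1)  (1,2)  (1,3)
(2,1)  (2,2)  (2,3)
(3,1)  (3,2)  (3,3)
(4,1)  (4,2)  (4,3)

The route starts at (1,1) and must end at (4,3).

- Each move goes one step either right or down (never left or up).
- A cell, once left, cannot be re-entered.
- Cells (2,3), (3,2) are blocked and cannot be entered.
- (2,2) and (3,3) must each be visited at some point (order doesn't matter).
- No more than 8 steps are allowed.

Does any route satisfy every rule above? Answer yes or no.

no

Right/down moves force the required cells to be taken in the order (2,2), (3,3). Every right/down route from (2,2) to (3,3) runs into a blocked cell, so that leg cannot be completed.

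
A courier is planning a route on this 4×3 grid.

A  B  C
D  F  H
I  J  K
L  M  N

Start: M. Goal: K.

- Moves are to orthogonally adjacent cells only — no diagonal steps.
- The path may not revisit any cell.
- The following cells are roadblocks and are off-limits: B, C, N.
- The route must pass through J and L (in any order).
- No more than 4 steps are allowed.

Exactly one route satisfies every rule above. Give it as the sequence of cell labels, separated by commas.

M, L, I, J, K

Any route must reach J and L and still end at K within 4 moves, so the order of the required stops is forced.
Route from M: left 1 to L, up 1 to I, right 2 to K — 4 moves in all.
Check: all required cells visited; 4 ≤ 4 moves.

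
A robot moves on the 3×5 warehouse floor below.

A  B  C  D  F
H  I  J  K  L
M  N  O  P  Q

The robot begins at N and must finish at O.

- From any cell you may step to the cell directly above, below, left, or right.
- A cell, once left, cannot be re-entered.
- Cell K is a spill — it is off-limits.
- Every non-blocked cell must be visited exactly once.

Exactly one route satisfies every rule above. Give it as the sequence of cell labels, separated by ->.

Need to visit all 14 open cells exactly once, starting at N and ending at O.
Cell L has only two open neighbours (F and Q), so the path must pass straight through it: one of those is the cell it's entered from and the other is where it exits.
Route from N: left to M, 2× up (reaching A), right to B, down to I, right to J, up to C, 2× right (reaching F), 2× down (reaching Q), 2× left (reaching O) — 13 moves in all.
Check: all 14 open cells covered.

N -> M -> H -> A -> B -> I -> J -> C -> D -> F -> L -> Q -> P -> O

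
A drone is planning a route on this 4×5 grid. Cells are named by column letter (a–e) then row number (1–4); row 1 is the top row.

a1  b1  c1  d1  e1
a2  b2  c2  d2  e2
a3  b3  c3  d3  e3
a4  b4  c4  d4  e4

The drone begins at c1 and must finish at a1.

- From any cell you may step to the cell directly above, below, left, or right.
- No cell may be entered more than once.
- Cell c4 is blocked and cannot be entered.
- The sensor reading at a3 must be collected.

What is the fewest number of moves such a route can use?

Any route passes through a3 somewhere between c1 and a1. Summing Manhattan distances along the two legs (c1 → a3 → a1) gives a lower bound of 4 + 2 = 6 moves.
A route of 6 moves achieves this: c1 → c2 → c3 → b3 → a3 → a2 → a1.
Since 6 matches the lower bound, it is optimal.

6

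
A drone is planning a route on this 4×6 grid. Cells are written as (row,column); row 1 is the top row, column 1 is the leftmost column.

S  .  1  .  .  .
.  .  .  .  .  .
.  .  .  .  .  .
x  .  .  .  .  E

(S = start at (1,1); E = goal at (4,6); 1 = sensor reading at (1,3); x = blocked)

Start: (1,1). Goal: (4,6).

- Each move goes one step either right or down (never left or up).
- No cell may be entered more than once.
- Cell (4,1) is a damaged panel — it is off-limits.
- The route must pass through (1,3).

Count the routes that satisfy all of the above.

A right/down-only route from (1,1) to (4,6) makes exactly 3 down-moves and 5 right-moves in some order.
With no other constraints that would be C(8,3) = 56 routes.
Split at (1,3) and multiply the segment counts (each segment already excludes blocked cells): (1,1)→(1,3): 1; (1,3)→(4,6): 20; product = 20.
That gives 20 routes.

20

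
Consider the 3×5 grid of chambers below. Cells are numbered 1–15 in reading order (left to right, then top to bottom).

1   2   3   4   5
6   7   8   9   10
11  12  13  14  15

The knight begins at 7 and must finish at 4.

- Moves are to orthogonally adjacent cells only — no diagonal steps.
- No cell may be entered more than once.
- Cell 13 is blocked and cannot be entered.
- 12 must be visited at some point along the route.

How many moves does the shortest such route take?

Any route passes through 12 somewhere between 7 and 4. Summing Manhattan distances along the two legs (7 → 12 → 4) gives a lower bound of 1 + 4 = 5 moves.
The shortest route satisfying every rule uses 7 moves: 7 → 12 → 11 → 6 → 1 → 2 → 3 → 4.
The bound of 5 isn't tight here; checking systematically, no route of length 5 through 6 satisfies every constraint, so 7 is the minimum.

7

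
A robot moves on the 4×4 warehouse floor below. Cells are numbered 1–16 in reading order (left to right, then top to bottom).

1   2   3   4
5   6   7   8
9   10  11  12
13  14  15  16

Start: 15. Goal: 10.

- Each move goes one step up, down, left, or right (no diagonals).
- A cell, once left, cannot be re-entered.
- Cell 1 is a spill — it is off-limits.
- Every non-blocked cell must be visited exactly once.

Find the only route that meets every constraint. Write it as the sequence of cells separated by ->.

Need to visit all 15 open cells exactly once, starting at 15 and ending at 10.
Route from 15: right to 16, up to 12, left to 11, up to 7, right to 8, up to 4, 2× left (reaching 2), down to 6, left to 5, 2× down (reaching 13), right to 14, up to 10 — 14 moves in all.
Check: all 15 open cells covered.

15 -> 16 -> 12 -> 11 -> 7 -> 8 -> 4 -> 3 -> 2 -> 6 -> 5 -> 9 -> 13 -> 14 -> 10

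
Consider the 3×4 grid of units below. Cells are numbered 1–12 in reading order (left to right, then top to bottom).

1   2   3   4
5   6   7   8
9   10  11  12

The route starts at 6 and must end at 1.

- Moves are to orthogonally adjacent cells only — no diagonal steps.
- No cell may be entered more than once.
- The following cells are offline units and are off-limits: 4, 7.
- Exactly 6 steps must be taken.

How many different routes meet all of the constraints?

0

Need simple routes of exactly 6 moves from 6 to 1 (Manhattan distance 2, so 2 moves are spent on a detour and 2 undoing it).
No route satisfies every constraint, so the count is 0.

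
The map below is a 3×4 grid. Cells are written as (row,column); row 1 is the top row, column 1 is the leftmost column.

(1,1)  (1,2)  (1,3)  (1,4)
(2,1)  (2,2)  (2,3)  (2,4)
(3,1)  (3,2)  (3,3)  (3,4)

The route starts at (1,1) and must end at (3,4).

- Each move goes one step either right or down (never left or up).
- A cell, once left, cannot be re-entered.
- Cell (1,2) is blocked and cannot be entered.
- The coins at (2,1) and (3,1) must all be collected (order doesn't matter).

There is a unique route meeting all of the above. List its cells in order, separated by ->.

(1,1) -> (2,1) -> (3,1) -> (3,2) -> (3,3) -> (3,4)

Moves only go right or down, so the column and row indices never decrease.
Route from (1,1): 2× down (reaching (3,1)), 3× right (reaching (3,4)) — 5 moves in all.
Check: all required cells visited.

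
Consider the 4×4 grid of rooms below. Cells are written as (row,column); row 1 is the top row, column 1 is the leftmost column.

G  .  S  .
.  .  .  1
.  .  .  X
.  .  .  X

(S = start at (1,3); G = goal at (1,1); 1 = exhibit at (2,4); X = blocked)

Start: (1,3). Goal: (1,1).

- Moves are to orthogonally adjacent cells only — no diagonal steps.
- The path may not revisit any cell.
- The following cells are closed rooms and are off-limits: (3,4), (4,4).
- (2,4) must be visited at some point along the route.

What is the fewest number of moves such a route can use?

Any route passes through (2,4) somewhere between (1,3) and (1,1). Summing Manhattan distances along the two legs ((1,3) → (2,4) → (1,1)) gives a lower bound of 2 + 4 = 6 moves.
A route of 6 moves achieves this: (1,3) → (1,4) → (2,4) → (2,3) → (2,2) → (1,2) → (1,1).
Since 6 matches the lower bound, it is optimal.

6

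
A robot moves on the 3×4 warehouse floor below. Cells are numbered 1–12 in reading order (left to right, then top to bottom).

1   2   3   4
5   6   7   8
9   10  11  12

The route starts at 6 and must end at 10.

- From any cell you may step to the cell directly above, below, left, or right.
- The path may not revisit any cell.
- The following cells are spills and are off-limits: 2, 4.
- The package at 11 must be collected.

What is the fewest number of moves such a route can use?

3

Any route passes through 11 somewhere between 6 and 10. Summing Manhattan distances along the two legs (6 → 11 → 10) gives a lower bound of 2 + 1 = 3 moves.
A route of 3 moves achieves this: 6 → 7 → 11 → 10.
Since 3 matches the lower bound, it is optimal.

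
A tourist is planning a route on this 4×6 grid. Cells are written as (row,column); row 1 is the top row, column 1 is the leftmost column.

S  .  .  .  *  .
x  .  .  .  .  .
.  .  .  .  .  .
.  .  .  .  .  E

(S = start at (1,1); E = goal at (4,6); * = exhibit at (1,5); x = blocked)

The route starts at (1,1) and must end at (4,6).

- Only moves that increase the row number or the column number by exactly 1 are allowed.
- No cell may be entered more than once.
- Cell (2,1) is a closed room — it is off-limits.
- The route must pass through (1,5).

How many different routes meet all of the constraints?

A right/down-only route from (1,1) to (4,6) makes exactly 3 down-moves and 5 right-moves in some order.
With no other constraints that would be C(8,3) = 56 routes.
Split at (1,5) and multiply the segment counts (each segment already excludes blocked cells): (1,1)→(1,5): 1; (1,5)→(4,6): 4; product = 4.
That gives 4 routes.

4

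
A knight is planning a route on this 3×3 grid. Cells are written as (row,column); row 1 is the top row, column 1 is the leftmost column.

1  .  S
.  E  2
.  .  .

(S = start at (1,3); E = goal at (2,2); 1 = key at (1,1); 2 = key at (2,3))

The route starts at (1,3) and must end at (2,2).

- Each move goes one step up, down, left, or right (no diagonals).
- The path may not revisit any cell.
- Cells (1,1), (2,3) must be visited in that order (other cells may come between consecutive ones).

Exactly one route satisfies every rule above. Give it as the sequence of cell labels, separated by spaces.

The waypoints must appear in the order (1,1), (2,3), with no cell reused.
Route from (1,3): 2× left (reaching (1,1)), 2× down (reaching (3,1)), 2× right (reaching (3,3)), up to (2,3), left to (2,2) — 8 moves in all.
Check: order respected (1 at step 2, 2 at step 7).

(1,3) (1,2) (1,1) (2,1) (3,1) (3,2) (3,3) (2,3) (2,2)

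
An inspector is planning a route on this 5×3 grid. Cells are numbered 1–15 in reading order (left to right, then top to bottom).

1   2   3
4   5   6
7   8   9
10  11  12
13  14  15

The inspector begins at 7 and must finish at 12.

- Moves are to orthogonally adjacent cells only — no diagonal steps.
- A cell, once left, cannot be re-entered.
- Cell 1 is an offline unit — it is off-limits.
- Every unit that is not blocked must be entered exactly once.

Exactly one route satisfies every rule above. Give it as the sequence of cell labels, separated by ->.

Need to visit all 14 open cells exactly once, starting at 7 and ending at 12.
Cell 13 has only two open neighbours (10 and 14), so the path must pass straight through it: one of those is the cell it's entered from and the other is where it exits.
Route from 7: up to 4, right to 5, up to 2, right to 3, 2× down (reaching 9), left to 8, down to 11, left to 10, down to 13, 2× right (reaching 15), up to 12 — 13 moves in all.
Check: all 14 open cells covered.

7 -> 4 -> 5 -> 2 -> 3 -> 6 -> 9 -> 8 -> 11 -> 10 -> 13 -> 14 -> 15 -> 12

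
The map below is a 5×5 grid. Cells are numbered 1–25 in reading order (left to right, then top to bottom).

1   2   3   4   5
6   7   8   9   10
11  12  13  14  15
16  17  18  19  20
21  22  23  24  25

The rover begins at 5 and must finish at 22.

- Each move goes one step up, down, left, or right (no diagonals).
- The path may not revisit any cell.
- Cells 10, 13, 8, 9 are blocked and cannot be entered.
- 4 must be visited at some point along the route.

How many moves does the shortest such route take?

Any route passes through 4 somewhere between 5 and 22. Summing Manhattan distances along the two legs (5 → 4 → 22) gives a lower bound of 1 + 6 = 7 moves.
A route of 7 moves achieves this: 5 → 4 → 3 → 2 → 7 → 12 → 17 → 22.
Since 7 matches the lower bound, it is optimal.

7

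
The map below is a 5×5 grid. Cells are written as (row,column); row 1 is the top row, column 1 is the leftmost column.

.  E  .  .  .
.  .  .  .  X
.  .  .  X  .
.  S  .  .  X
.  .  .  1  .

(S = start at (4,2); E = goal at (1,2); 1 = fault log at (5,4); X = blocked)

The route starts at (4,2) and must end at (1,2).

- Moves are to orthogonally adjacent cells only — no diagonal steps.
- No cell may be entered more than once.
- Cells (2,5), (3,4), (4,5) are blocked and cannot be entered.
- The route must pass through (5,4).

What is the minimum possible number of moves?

9

Any route passes through (5,4) somewhere between (4,2) and (1,2). Summing Manhattan distances along the two legs ((4,2) → (5,4) → (1,2)) gives a lower bound of 3 + 6 = 9 moves.
A route of 9 moves achieves this: (4,2) → (5,2) → (5,3) → (5,4) → (4,4) → (4,3) → (3,3) → (2,3) → (1,3) → (1,2).
Since 9 matches the lower bound, it is optimal.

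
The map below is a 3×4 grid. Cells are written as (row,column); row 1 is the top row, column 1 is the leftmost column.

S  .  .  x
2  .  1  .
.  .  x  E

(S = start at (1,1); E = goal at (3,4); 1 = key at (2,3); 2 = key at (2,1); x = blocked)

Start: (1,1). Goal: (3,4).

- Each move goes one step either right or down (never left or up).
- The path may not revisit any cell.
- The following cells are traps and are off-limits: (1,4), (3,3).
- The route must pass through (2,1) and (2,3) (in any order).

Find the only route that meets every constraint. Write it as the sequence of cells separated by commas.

Moves only go right or down, so the column and row indices never decrease.
Route from (1,1): down 1 to (2,1), right 3 to (2,4), down 1 to (3,4) — 5 moves in all.
Check: all required cells visited.

(1,1), (2,1), (2,2), (2,3), (2,4), (3,4)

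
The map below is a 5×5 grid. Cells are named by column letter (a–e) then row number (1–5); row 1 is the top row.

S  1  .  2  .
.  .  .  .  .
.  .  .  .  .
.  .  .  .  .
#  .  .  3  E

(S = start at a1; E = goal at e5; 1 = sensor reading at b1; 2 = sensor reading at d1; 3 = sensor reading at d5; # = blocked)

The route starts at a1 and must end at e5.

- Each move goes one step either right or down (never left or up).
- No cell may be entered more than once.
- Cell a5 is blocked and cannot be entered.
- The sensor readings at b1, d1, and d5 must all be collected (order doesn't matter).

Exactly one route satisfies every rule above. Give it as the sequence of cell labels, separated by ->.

a1 -> b1 -> c1 -> d1 -> d2 -> d3 -> d4 -> d5 -> e5

Moves only go right or down, so the column and row indices never decrease.
Route from a1: right 3 to d1, down 4 to d5, right 1 to e5 — 8 moves in all.
Check: all required cells visited.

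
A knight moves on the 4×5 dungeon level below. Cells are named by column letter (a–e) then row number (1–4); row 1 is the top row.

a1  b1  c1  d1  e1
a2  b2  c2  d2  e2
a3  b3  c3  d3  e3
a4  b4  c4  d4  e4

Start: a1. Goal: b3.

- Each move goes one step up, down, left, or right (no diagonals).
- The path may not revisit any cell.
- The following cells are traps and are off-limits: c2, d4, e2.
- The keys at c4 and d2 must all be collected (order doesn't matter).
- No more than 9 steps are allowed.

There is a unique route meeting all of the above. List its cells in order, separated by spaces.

a1 b1 c1 d1 d2 d3 c3 c4 b4 b3

The budget equals the shortest possible length, so every move has to be on a shortest route through the required cells.
Route from a1: right 3 to d1, down 2 to d3, left 1 to c3, down 1 to c4, left 1 to b4, up 1 to b3 — 9 moves in all.
Check: all required cells visited; 9 ≤ 9 moves.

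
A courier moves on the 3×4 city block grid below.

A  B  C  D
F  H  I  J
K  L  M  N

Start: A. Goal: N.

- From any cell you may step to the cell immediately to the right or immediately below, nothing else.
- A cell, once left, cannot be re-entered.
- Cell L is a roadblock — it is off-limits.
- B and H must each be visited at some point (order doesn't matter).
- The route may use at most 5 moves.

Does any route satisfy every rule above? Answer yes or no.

One route that works: A → B → H → I → M → N.

yes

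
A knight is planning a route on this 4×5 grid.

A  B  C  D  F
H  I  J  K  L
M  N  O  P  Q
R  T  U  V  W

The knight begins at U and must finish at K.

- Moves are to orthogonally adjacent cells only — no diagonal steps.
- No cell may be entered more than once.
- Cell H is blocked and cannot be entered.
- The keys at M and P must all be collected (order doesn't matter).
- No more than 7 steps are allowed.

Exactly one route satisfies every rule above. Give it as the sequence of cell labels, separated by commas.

U, T, R, M, N, O, P, K

Any route must reach M and P and still end at K within 7 moves, so the order of the required stops is forced.
Route from U: left 2 to R, up 1 to M, right 3 to P, up 1 to K — 7 moves in all.
Check: all required cells visited; 7 ≤ 7 moves.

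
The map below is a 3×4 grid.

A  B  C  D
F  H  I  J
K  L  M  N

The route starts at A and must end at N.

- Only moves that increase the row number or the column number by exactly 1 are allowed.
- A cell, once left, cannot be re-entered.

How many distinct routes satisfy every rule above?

A right/down-only route from A to N makes exactly 2 down-moves and 3 right-moves in some order.
With no other constraints that would be C(5,2) = 10 routes.
That gives 10 routes.

10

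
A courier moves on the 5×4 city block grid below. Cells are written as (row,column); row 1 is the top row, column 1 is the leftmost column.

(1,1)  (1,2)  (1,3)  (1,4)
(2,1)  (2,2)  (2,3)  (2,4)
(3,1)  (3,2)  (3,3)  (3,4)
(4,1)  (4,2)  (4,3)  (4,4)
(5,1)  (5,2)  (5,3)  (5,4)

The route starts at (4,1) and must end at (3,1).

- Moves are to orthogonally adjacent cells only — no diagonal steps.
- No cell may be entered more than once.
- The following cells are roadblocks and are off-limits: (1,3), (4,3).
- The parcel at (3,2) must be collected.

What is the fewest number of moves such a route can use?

3

Any route passes through (3,2) somewhere between (4,1) and (3,1). Summing Manhattan distances along the two legs ((4,1) → (3,2) → (3,1)) gives a lower bound of 2 + 1 = 3 moves.
A route of 3 moves achieves this: (4,1) → (4,2) → (3,2) → (3,1).
Since 3 matches the lower bound, it is optimal.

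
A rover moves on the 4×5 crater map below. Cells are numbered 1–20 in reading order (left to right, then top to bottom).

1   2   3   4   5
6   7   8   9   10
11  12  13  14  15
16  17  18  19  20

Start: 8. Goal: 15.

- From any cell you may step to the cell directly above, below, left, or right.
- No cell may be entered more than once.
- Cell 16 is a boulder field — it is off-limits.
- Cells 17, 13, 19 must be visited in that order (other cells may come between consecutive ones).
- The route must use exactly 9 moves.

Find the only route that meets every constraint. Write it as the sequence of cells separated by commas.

8, 7, 12, 17, 18, 13, 14, 19, 20, 15

The waypoints must appear in the order 17, 13, 19, with no cell reused.
Route from 8: left 1 to 7, down 2 to 17, right 1 to 18, up 1 to 13, right 1 to 14, down 1 to 19, right 1 to 20, up 1 to 15 — 9 moves in all.
Check: order respected (17 at step 3, 13 at step 5, 19 at step 7); 9 moves as required.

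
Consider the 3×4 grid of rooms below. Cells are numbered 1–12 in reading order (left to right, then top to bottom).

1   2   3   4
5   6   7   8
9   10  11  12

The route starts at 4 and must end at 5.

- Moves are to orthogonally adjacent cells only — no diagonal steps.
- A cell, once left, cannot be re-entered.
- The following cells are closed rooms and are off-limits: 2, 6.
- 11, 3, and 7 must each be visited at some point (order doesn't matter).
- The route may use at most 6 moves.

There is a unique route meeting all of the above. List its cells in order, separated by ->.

4 -> 3 -> 7 -> 11 -> 10 -> 9 -> 5

The 6-move cap with required stops at 11, 3, 7 leaves no slack for detours.
Route from 4: left 1 to 3, down 2 to 11, left 2 to 9, up 1 to 5 — 6 moves in all.
Check: all required cells visited; 6 ≤ 6 moves.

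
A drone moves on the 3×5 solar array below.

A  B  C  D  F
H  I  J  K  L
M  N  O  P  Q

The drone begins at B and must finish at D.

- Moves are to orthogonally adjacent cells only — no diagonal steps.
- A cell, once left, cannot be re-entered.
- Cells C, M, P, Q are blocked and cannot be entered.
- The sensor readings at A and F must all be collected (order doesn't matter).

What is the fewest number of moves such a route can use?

8

Any route passes through A and F in some order between B and D. Summing Manhattan distances along each leg and taking the cheapest ordering (B → A → F → D) gives a lower bound of 1 + 4 + 1 = 6 moves.
That bound ignores the blocked cells. Measuring each leg by the fewest moves that actually steer around them (B→A: 1; A→F: 6; F→D: 1) raises the lower bound to 8.
A route of 8 moves exists: B → A → H → I → J → K → L → F → D.
Since 8 matches that lower bound, it is optimal.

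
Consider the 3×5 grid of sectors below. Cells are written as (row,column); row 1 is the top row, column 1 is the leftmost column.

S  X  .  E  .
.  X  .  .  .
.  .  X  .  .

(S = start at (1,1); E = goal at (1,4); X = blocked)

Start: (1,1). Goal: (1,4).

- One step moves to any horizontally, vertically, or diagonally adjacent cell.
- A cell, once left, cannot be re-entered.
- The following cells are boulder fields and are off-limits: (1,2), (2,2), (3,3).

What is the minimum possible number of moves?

4

With diagonal moves allowed, the Chebyshev distance max(|Δrow|,|Δcol|) from (1,1) to (1,4) is 3, so at least 3 moves are needed.
That bound ignores the blocked cells. Measuring each leg by the fewest moves that actually steer around them ((1,1)→(1,4): 4) raises the lower bound to 4.
A route of 4 moves exists: (1,1) → (2,1) → (3,2) → (2,3) → (1,4).
Since 4 matches that lower bound, it is optimal.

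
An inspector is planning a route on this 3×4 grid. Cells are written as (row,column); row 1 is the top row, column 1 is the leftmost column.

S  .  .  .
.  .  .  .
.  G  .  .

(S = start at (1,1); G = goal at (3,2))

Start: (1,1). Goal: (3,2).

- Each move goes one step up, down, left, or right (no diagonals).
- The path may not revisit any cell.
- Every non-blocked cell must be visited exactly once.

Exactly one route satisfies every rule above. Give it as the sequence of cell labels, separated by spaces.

Need to visit all 12 open cells exactly once, starting at (1,1) and ending at (3,2).
Cell (3,4) has only two open neighbours ((2,4) and (3,3)), so the path must pass straight through it: one of those is the cell it's entered from and the other is where it exits.
Route from (1,1): right 3 to (1,4), down 2 to (3,4), left 1 to (3,3), up 1 to (2,3), left 2 to (2,1), down 1 to (3,1), right 1 to (3,2) — 11 moves in all.
Check: all 12 open cells covered.

(1,1) (1,2) (1,3) (1,4) (2,4) (3,4) (3,3) (2,3) (2,2) (2,1) (3,1) (3,2)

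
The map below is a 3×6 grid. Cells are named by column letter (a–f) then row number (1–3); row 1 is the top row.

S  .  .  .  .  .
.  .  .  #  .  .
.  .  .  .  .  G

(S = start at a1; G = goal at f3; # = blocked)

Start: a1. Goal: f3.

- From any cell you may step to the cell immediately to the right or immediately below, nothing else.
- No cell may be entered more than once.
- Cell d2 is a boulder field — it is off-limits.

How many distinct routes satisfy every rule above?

A right/down-only route from a1 to f3 makes exactly 2 down-moves and 5 right-moves in some order.
With no other constraints that would be C(7,2) = 21 routes.
Subtract routes through each blocked cell (inclusion–exclusion for overlaps): − through d2: 12 → 9.
That gives 9 routes.

9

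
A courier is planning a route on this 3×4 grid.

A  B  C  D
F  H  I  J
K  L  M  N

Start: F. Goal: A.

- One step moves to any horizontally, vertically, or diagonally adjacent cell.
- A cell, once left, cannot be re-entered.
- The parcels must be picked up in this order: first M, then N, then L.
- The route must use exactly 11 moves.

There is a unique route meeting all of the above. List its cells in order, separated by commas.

F, B, C, D, J, M, N, I, L, K, H, A

The waypoints must appear in the order M, N, L, with no cell reused.
Route from F: up-right 1 to B, right 2 to D, down 1 to J, down-left 1 to M, right 1 to N, up-left 1 to I, down-left 1 to L, left 1 to K, up-right 1 to H, up-left 1 to A — 11 moves in all.
Check: order respected (M at step 5, N at step 6, L at step 8); 11 moves as required.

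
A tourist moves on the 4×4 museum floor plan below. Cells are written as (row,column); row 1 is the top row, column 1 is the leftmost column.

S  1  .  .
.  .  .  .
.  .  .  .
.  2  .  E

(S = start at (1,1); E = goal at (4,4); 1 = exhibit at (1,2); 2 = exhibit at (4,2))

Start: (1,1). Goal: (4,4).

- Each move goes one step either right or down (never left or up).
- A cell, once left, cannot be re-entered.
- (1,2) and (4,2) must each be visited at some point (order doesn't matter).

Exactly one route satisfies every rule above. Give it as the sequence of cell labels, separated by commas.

(1,1), (1,2), (2,2), (3,2), (4,2), (4,3), (4,4)

Moves only go right or down, so the column and row indices never decrease.
Route from (1,1): right to (1,2), 3× down (reaching (4,2)), 2× right (reaching (4,4)) — 6 moves in all.
Check: all required cells visited.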